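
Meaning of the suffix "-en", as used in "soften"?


Suffix: -en
As in: soften -> soft + -en
Meaning = to make / become


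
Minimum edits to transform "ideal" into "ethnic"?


Word 1: "ideal" (length 5)
Word 2: "ethnic" (length 6)
One optimal edit sequence (insert/delete/substitute each cost 1):
  1. insert 'e'  (+1)
  2. substitute 'i' -> 't'  (+1)
  3. substitute 'd' -> 'h'  (+1)
  4. substitute 'e' -> 'n'  (+1)
  5. substitute 'a' -> 'i'  (+1)
  6. substitute 'l' -> 'c'  (+1)
Total edit operations: 6
Edit distance = 6


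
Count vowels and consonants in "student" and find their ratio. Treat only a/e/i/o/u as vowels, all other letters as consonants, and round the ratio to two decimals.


Word: "student"
Vowels (a,e,i,o,u): 2
Consonants: 5
Ratio = 2/5
= 0.40


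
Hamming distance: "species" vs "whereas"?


Comparing character by character (same length = 7):
  Pos 0: 's' vs 'w' !=
  Pos 1: 'p' vs 'h' !=
  Pos 2: 'e' vs 'e' =
  Pos 3: 'c' vs 'r' !=
  Pos 4: 'i' vs 'e' !=
  Pos 5: 'e' vs 'a' !=
  Pos 6: 's' vs 's' =
Hamming distance = 5


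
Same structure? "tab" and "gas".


Pattern of "tab": [0, 1, 2]
Pattern of "gas": [0, 1, 2]
Patterns match
Same pattern = Yes


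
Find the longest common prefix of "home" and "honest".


Word 1: "home"
Word 2: "honest"
Comparing from start:
  Pos 0: 'h' == 'h'
  Pos 1: 'o' == 'o'
  Pos 2: 'm' != 'n' (stop)
LCP = "ho" (length 2)


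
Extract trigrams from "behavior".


Word: "behavior" (length 8)
Number of trigrams = 8 - 3 + 1 = 6
  Position 0: "beh"
  Position 1: "eha"
  Position 2: "hav"
  Position 3: "avi"
  Position 4: "vio"
  Position 5: "ior"
Trigrams = "beh", "eha", "hav", "avi", "vio", "ior"


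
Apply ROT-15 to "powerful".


Word: "powerful"
Shift: 15
Each letter → (letter + shift) mod 26:
  'p' (15) + 15 = 4 → 'e'
  'o' (14) + 15 = 3 → 'd'
  'w' (22) + 15 = 11 → 'l'
  'e' (4) + 15 = 19 → 't'
  'r' (17) + 15 = 6 → 'g'
  'f' (5) + 15 = 20 → 'u'
  'u' (20) + 15 = 9 → 'j'
  'l' (11) + 15 = 0 → 'a'
Result = "edltguja"


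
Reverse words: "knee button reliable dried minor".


Original: "knee button reliable dried minor"
Words (1..n): knee | button | reliable | dried | minor
Reversed (n..1): minor | dried | reliable | button | knee
Result = "minor dried reliable button knee"


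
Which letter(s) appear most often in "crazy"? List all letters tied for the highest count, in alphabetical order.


Word: "crazy"
Letter counts:
  'a': 1
  'c': 1
  'r': 1
  'y': 1
  'z': 1
Maximum count = 1
Most frequent = 'a', 'c', 'r', 'y', 'z' (1 time each)


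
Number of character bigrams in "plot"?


Word: "plot" (length 4)
Number of 2-grams = length - 2 + 1 = 4 - 2 + 1
= 3


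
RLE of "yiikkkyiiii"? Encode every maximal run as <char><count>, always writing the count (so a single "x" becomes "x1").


String: "yiikkkyiiii"
Scanning for consecutive runs:
  'y' x 1
  'i' x 2
  'k' x 3
  'y' x 1
  'i' x 4
RLE = "y1i2k3y1i4"


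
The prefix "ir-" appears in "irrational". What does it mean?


Prefix: ir-
Example: irrational = ir- + rational
Meaning = not


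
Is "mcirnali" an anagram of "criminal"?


Word 1: "criminal" → sorted: aciilmnr
Word 2: "mcirnali" → sorted: aciilmnr
Same letters? aciilmnr == aciilmnr
Anagram = Yes


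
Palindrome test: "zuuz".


Word: "zuuz"
Reversed: "zuuz"
Forward == Backward? zuuz == zuuz
Palindrome = Yes


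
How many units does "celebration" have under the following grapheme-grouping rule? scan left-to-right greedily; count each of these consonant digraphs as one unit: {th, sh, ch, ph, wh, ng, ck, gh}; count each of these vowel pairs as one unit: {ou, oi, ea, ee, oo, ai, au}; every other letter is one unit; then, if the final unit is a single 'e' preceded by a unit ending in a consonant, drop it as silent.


Word: "celebration" (11 letters)
Left-to-right scan:
  [1] 'c' (letter)
  [2] 'e' (letter)
  [3] 'l' (letter)
  [4] 'e' (letter)
  [5] 'b' (letter)
  [6] 'r' (letter)
  [7] 'a' (letter)
  [8] 't' (letter)
  [9] 'i' (letter)
  [10] 'o' (letter)
  [11] 'n' (letter)
Units from scan: 11
Sound units = 11 units


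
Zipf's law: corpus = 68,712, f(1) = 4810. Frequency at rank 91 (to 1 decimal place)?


Zipf's law: f(r) = f(1) / r
f(1) = 4810
f(91) = 4810 / 91
= 52.9 occurrences


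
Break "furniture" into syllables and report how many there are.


Word: "furniture"
Syllable breakdown: fur-ni-ture
Counting: 3 parts
= 3 syllables


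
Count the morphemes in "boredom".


Word: "boredom"
Morphemes: bore | -dom
Each morpheme carries meaning
= 2 morphemes


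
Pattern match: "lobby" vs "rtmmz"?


Pattern of "lobby": [0, 1, 2, 2, 3]
Pattern of "rtmmz": [0, 1, 2, 2, 3]
Patterns match
Same pattern = Yes


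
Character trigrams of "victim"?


Word: "victim" (length 6)
Number of trigrams = 6 - 3 + 1 = 4
  Position 0: "vic"
  Position 1: "ict"
  Position 2: "cti"
  Position 3: "tim"
Trigrams = "vic", "ict", "cti", "tim"


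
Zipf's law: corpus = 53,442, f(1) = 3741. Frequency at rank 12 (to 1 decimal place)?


Zipf's law: f(r) = f(1) / r
f(1) = 3741
f(12) = 3741 / 12
= 311.8 occurrences


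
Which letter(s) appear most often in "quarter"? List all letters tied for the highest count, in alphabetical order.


Word: "quarter"
Letter counts:
  'a': 1
  'e': 1
  'q': 1
  'r': 2
  't': 1
  'u': 1
Maximum count = 2
Most frequent = 'r' (2 times each)


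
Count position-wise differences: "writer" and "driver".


Comparing character by character (same length = 6):
  Pos 0: 'w' vs 'd' !=
  Pos 1: 'r' vs 'r' =
  Pos 2: 'i' vs 'i' =
  Pos 3: 't' vs 'v' !=
  Pos 4: 'e' vs 'e' =
  Pos 5: 'r' vs 'r' =
Hamming distance = 2


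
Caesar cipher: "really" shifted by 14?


Word: "really"
Shift: 14
Each letter → (letter + shift) mod 26:
  'r' (17) + 14 = 5 → 'f'
  'e' (4) + 14 = 18 → 's'
  'a' (0) + 14 = 14 → 'o'
  'l' (11) + 14 = 25 → 'z'
  'l' (11) + 14 = 25 → 'z'
  'y' (24) + 14 = 12 → 'm'
Result = "fsozzm"


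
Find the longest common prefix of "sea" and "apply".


Word 1: "sea"
Word 2: "apply"
Comparing from start:
  Pos 0: 's' != 'a' (stop)
LCP = "" (length 0)


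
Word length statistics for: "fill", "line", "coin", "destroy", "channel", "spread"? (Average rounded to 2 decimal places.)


Lengths: "fill"=4, "line"=4, "coin"=4, "destroy"=7, "channel"=7, "spread"=6
Sum = 32, Count = 6
Average = 32/6 = 5.33
= avg=5.33, min=4, max=7


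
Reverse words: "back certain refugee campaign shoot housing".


Original: "back certain refugee campaign shoot housing"
Words (1..n): back | certain | refugee | campaign | shoot | housing
Reversed (n..1): housing | shoot | campaign | refugee | certain | back
Result = "housing shoot campaign refugee certain back"


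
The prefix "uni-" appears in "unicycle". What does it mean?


Prefix: uni-
As in: unicycle -> uni- + cycle
Meaning = one


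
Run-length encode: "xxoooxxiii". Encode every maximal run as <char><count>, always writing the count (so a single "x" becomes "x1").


String: "xxoooxxiii"
Scanning for consecutive runs:
  'x' x 2
  'o' x 3
  'x' x 2
  'i' x 3
RLE = "x2o3x2i3"


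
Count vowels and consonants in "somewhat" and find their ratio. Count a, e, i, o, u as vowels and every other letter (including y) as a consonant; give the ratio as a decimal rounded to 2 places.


Word: "somewhat"
Vowels (a,e,i,o,u): 3
Consonants: 5
Ratio = 3/5
= 0.60


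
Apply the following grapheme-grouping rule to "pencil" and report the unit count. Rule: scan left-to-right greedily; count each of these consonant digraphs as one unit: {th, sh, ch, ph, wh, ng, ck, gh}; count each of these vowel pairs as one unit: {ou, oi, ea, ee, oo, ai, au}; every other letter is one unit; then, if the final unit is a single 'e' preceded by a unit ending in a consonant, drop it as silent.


Word: "pencil" (6 letters)
Left-to-right scan:
  (1) 'p' (letter)
  (2) 'e' (letter)
  (3) 'n' (letter)
  (4) 'c' (letter)
  (5) 'i' (letter)
  (6) 'l' (letter)
Units from scan: 6
Sound units = 6 units


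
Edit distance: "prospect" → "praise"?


Word 1: "prospect" (length 8)
Word 2: "praise" (length 6)
One optimal edit sequence (insert/delete/substitute each cost 1):
  1. keep 'p'
  2. keep 'r'
  3. substitute 'o' -> 'a'  (+1)
  4. substitute 's' -> 'i'  (+1)
  5. substitute 'p' -> 's'  (+1)
  6. keep 'e'
  7. delete 'c'  (+1)
  8. delete 't'  (+1)
Total edit operations: 5
Edit distance = 5


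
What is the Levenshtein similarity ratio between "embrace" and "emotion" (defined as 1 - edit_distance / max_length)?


Word 1: "embrace" (length 7)
Word 2: "emotion" (length 7)
One optimal edit sequence:
  1. keep 'e'
  2. keep 'm'
  3. substitute 'b' -> 'o'  (+1)
  4. substitute 'r' -> 't'  (+1)
  5. substitute 'a' -> 'i'  (+1)
  6. substitute 'c' -> 'o'  (+1)
  7. substitute 'e' -> 'n'  (+1)
Edit distance = 5
Max length = max(7, 7) = 7
Similarity = 1 - 5/7
= 0.2857


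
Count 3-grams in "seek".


Word: "seek" (length 4)
Number of 3-grams = length - 3 + 1 = 4 - 3 + 1
= 2


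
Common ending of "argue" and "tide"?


Word 1: "argue"
Word 2: "tide"
Comparing from end:
  Pos -1: 'e' == 'e'
  Pos -2: 'u' != 'd' (stop)
LCS = "e" (length 1)


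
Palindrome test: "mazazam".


Word: "mazazam"
Reversed: "mazazam"
Forward == Backward? mazazam == mazazam
Palindrome = Yes


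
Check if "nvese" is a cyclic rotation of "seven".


Word: "seven", Candidate: "nvese"
Method: check if candidate is substring of word+word
"sevenseven" contains "nvese"? No
Is rotation = No


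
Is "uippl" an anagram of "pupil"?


Word 1: "pupil" → sorted: ilppu
Word 2: "uippl" → sorted: ilppu
Same letters? ilppu == ilppu
Anagram = Yes


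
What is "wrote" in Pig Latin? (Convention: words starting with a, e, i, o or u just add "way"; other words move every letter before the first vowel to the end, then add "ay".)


Word: "wrote"
Starts with consonant(s) → move to end, add 'ay'
Consonant cluster: "wr"
Pig Latin = "otewray"


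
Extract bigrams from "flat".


Word: "flat" (length 4)
Number of bigrams = 4 - 2 + 1 = 3
  Position 0: "fl"
  Position 1: "la"
  Position 2: "at"
Bigrams = "fl", "la", "at"


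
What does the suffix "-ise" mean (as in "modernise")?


Suffix: -ise
Example: modernise (modern + -ise)
Meaning = to make


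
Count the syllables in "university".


Word: "university"
Syllable breakdown: u / ni / ver / si / ty
Counting: 5 parts
= 5 syllables


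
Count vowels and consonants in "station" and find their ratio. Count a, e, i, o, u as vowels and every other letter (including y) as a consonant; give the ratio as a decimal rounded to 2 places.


Word: "station"
Vowels (a,e,i,o,u): 3
Consonants: 4
Ratio = 3/4
= 0.75


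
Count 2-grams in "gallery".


Word: "gallery" (length 7)
Number of 2-grams = length - 2 + 1 = 7 - 2 + 1
= 6


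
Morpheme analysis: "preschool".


Word: "preschool"
Morphemes: pre- / school
Each morpheme carries meaning
= 2 morphemes


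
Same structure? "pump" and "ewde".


Pattern of "pump": [0, 1, 2, 0]
Pattern of "ewde": [0, 1, 2, 0]
Patterns match
Same pattern = Yes


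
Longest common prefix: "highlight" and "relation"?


Word 1: "highlight"
Word 2: "relation"
Comparing from start:
  Pos 0: 'h' != 'r' (stop)
LCP = "" (length 0)


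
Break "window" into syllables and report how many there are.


Word: "window"
Syllable breakdown: win-dow
Counting: 2 parts
= 2 syllables


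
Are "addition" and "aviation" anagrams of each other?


Word 1: "addition" → sorted: addiinot
Word 2: "aviation" → sorted: aaiinotv
Same letters? addiinot != aaiinotv
Anagram = No


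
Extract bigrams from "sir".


Word: "sir" (length 3)
Number of bigrams = 3 - 2 + 1 = 2
  Position 0: "si"
  Position 1: "ir"
Bigrams = "si", "ir"


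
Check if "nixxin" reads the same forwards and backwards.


Word: "nixxin"
Reversed: "nixxin"
Forward == Backward? nixxin == nixxin
Palindrome = Yes


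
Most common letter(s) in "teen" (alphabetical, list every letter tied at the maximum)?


Word: "teen"
Letter counts:
  'e': 2
  'n': 1
  't': 1
Maximum count = 2
Most frequent = 'e' (2 times each)


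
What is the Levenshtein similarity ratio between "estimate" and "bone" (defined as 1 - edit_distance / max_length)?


Word 1: "estimate" (length 8)
Word 2: "bone" (length 4)
One optimal edit sequence:
  1. delete 'e'  (+1)
  2. delete 's'  (+1)
  3. delete 't'  (+1)
  4. delete 'i'  (+1)
  5. substitute 'm' -> 'b'  (+1)
  6. substitute 'a' -> 'o'  (+1)
  7. substitute 't' -> 'n'  (+1)
  8. keep 'e'
Edit distance = 7
Max length = max(8, 4) = 8
Similarity = 1 - 7/8
= 0.1250


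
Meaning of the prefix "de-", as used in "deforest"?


Prefix: de-
Example: deforest = de- + forest
Meaning = remove / reverse


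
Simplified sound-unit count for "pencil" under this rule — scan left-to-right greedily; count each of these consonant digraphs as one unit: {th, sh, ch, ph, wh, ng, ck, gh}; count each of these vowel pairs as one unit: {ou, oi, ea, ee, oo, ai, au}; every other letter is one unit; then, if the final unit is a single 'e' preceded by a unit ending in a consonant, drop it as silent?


Word: "pencil" (6 letters)
Left-to-right scan:
  (1) 'p' (letter)
  (2) 'e' (letter)
  (3) 'n' (letter)
  (4) 'c' (letter)
  (5) 'i' (letter)
  (6) 'l' (letter)
Units from scan: 6
Sound units = 6 units


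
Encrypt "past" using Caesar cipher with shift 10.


Word: "past"
Shift: 10
Each letter → (letter + shift) mod 26:
  'p' (15) + 10 = 25 → 'z'
  'a' (0) + 10 = 10 → 'k'
  's' (18) + 10 = 2 → 'c'
  't' (19) + 10 = 3 → 'd'
Result = "zkcd"


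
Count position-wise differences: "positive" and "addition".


Comparing character by character (same length = 8):
  Pos 0: 'p' vs 'a' !=
  Pos 1: 'o' vs 'd' !=
  Pos 2: 's' vs 'd' !=
  Pos 3: 'i' vs 'i' =
  Pos 4: 't' vs 't' =
  Pos 5: 'i' vs 'i' =
  Pos 6: 'v' vs 'o' !=
  Pos 7: 'e' vs 'n' !=
Hamming distance = 5


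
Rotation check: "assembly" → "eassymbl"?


Word: "assembly", Candidate: "eassymbl"
Method: check if candidate is substring of word+word
"assemblyassembly" contains "eassymbl"? No
Is rotation = No


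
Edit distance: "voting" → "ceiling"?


Word 1: "voting" (length 6)
Word 2: "ceiling" (length 7)
One optimal edit sequence (insert/delete/substitute each cost 1):
  1. insert 'c'  (+1)
  2. substitute 'v' -> 'e'  (+1)
  3. substitute 'o' -> 'i'  (+1)
  4. substitute 't' -> 'l'  (+1)
  5. keep 'i'
  6. keep 'n'
  7. keep 'g'
Total edit operations: 4
Edit distance = 4


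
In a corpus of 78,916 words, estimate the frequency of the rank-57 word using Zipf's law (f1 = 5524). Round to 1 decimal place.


Zipf's law: f(r) = f(1) / r
f(1) = 5524
f(57) = 5524 / 57
= 96.9 occurrences


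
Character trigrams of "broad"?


Word: "broad" (length 5)
Number of trigrams = 5 - 3 + 1 = 3
  Position 0: "bro"
  Position 1: "roa"
  Position 2: "oad"
Trigrams = "bro", "roa", "oad"


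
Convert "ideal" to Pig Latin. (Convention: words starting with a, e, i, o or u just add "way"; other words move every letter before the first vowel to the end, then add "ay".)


Word: "ideal"
Starts with vowel → add 'way'
Pig Latin = "idealway"


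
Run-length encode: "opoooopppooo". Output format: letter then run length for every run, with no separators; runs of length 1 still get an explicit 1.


String: "opoooopppooo"
Scanning for consecutive runs:
  'o' x 1
  'p' x 1
  'o' x 4
  'p' x 3
  'o' x 3
RLE = "o1p1o4p3o3"


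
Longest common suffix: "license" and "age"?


Word 1: "license"
Word 2: "age"
Comparing from end:
  Pos -1: 'e' == 'e'
  Pos -2: 's' != 'g' (stop)
LCS = "e" (length 1)


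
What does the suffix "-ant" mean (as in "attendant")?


Suffix: -ant
As in: attendant -> attend + -ant
Meaning = one who / that which


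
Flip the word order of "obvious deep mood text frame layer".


Original: "obvious deep mood text frame layer"
Words (1..n): obvious | deep | mood | text | frame | layer
Reversed (n..1): layer | frame | text | mood | deep | obvious
Result = "layer frame text mood deep obvious"


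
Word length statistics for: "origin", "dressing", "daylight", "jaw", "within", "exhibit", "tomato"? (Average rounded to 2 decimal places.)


Lengths: "origin"=6, "dressing"=8, "daylight"=8, "jaw"=3, "within"=6, "exhibit"=7, "tomato"=6
Sum = 44, Count = 7
Average = 44/7 = 6.29
= avg=6.29, min=3, max=8


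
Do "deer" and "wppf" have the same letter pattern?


Pattern of "deer": [0, 1, 1, 2]
Pattern of "wppf": [0, 1, 1, 2]
Patterns match
Same pattern = Yes


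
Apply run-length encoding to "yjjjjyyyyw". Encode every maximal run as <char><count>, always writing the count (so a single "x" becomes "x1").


String: "yjjjjyyyyw"
Scanning for consecutive runs:
  'y' x 1
  'j' x 4
  'y' x 4
  'w' x 1
RLE = "y1j4y4w1"


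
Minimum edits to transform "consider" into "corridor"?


Word 1: "consider" (length 8)
Word 2: "corridor" (length 8)
One optimal edit sequence (insert/delete/substitute each cost 1):
  1. keep 'c'
  2. keep 'o'
  3. substitute 'n' -> 'r'  (+1)
  4. substitute 's' -> 'r'  (+1)
  5. keep 'i'
  6. keep 'd'
  7. substitute 'e' -> 'o'  (+1)
  8. keep 'r'
Total edit operations: 3
Edit distance = 3


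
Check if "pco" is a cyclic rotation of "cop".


Word: "cop", Candidate: "pco"
Method: check if candidate is substring of word+word
"copcop" contains "pco"? Yes
Is rotation = Yes


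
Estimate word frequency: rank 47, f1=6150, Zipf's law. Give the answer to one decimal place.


Zipf's law: f(r) = f(1) / r
f(1) = 6150
f(47) = 6150 / 47
= 130.9 occurrences


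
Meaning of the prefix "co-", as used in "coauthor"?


Prefix: co-
As in: coauthor -> co- + author
Meaning = together


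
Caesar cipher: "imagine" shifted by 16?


Word: "imagine"
Shift: 16
Each letter → (letter + shift) mod 26:
  'i' (8) + 16 = 24 → 'y'
  'm' (12) + 16 = 2 → 'c'
  'a' (0) + 16 = 16 → 'q'
  'g' (6) + 16 = 22 → 'w'
  'i' (8) + 16 = 24 → 'y'
  'n' (13) + 16 = 3 → 'd'
  'e' (4) + 16 = 20 → 'u'
Result = "ycqwydu"


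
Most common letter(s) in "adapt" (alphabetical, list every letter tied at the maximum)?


Word: "adapt"
Letter counts:
  'a': 2
  'd': 1
  'p': 1
  't': 1
Maximum count = 2
Most frequent = 'a' (2 times each)


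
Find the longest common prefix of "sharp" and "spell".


Word 1: "sharp"
Word 2: "spell"
Comparing from start:
  Pos 0: 's' == 's'
  Pos 1: 'h' != 'p' (stop)
LCP = "s" (length 1)


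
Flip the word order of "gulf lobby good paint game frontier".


Original: "gulf lobby good paint game frontier"
Words (1..n): gulf | lobby | good | paint | game | frontier
Reversed (n..1): frontier | game | paint | good | lobby | gulf
Result = "frontier game paint good lobby gulf"


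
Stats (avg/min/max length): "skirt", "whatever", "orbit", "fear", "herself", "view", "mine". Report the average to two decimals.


Lengths: "skirt"=5, "whatever"=8, "orbit"=5, "fear"=4, "herself"=7, "view"=4, "mine"=4
Sum = 37, Count = 7
Average = 37/7 = 5.29
= avg=5.29, min=4, max=8


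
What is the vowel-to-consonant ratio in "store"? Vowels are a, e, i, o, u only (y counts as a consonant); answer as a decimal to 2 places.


Word: "store"
Vowels (a,e,i,o,u): 2
Consonants: 3
Ratio = 2/3
= 0.67


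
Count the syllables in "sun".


Word: "sun"
Syllable breakdown: sun
Counting: 1 part
= 1 syllable


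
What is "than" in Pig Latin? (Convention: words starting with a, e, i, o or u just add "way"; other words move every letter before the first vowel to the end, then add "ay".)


Word: "than"
Starts with consonant(s) → move to end, add 'ay'
Consonant cluster: "th"
Pig Latin = "anthay"


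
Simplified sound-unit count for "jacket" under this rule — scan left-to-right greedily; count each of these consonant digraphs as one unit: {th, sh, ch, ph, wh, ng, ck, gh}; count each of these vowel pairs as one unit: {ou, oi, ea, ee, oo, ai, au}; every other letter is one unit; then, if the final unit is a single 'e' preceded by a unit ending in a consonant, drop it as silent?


Word: "jacket" (6 letters)
Left-to-right scan:
  (1) 'j' (letter)
  (2) 'a' (letter)
  (3) 'ck' (digraph)
  (4) 'e' (letter)
  (5) 't' (letter)
Units from scan: 5
Sound units = 5 units


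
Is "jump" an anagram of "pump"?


Word 1: "pump" → sorted: mppu
Word 2: "jump" → sorted: jmpu
Same letters? mppu != jmpu
Anagram = No


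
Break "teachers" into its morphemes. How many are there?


Word: "teachers"
Morphemes: teach + -er + -s
Each morpheme carries meaning
= 3 morphemes


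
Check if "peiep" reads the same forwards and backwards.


Word: "peiep"
Reversed: "peiep"
Forward == Backward? peiep == peiep
Palindrome = Yes


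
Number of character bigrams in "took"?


Word: "took" (length 4)
Number of 2-grams = length - 2 + 1 = 4 - 2 + 1
= 3


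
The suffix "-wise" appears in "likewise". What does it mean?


Suffix: -wise
Example: likewise (like + -wise)
Meaning = in the manner of


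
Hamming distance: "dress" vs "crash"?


Comparing character by character (same length = 5):
  Pos 0: 'd' vs 'c' !=
  Pos 1: 'r' vs 'r' =
  Pos 2: 'e' vs 'a' !=
  Pos 3: 's' vs 's' =
  Pos 4: 's' vs 'h' !=
Hamming distance = 3


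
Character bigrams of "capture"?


Word: "capture" (length 7)
Number of bigrams = 7 - 2 + 1 = 6
  Position 0: "ca"
  Position 1: "ap"
  Position 2: "pt"
  Position 3: "tu"
  Position 4: "ur"
  Position 5: "re"
Bigrams = "ca", "ap", "pt", "tu", "ur", "re"


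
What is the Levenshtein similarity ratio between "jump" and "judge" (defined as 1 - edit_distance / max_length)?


Word 1: "jump" (length 4)
Word 2: "judge" (length 5)
One optimal edit sequence:
  1. keep 'j'
  2. keep 'u'
  3. insert 'd'  (+1)
  4. substitute 'm' -> 'g'  (+1)
  5. substitute 'p' -> 'e'  (+1)
Edit distance = 3
Max length = max(4, 5) = 5
Similarity = 1 - 3/5
= 0.4000


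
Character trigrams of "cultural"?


Word: "cultural" (length 8)
Number of trigrams = 8 - 3 + 1 = 6
  Position 0: "cul"
  Position 1: "ult"
  Position 2: "ltu"
  Position 3: "tur"
  Position 4: "ura"
  Position 5: "ral"
Trigrams = "cul", "ult", "ltu", "tur", "ura", "ral"


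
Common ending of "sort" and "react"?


Word 1: "sort"
Word 2: "react"
Comparing from end:
  Pos -1: 't' == 't'
  Pos -2: 'r' != 'c' (stop)
LCS = "t" (length 1)


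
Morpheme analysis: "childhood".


Word: "childhood"
Morphemes: child / -hood
Each morpheme carries meaning
= 2 morphemes


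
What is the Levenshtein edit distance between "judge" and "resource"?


Word 1: "judge" (length 5)
Word 2: "resource" (length 8)
One optimal edit sequence (insert/delete/substitute each cost 1):
  1. insert 'r'  (+1)
  2. insert 'e'  (+1)
  3. insert 's'  (+1)
  4. substitute 'j' -> 'o'  (+1)
  5. keep 'u'
  6. substitute 'd' -> 'r'  (+1)
  7. substitute 'g' -> 'c'  (+1)
  8. keep 'e'
Total edit operations: 6
Edit distance = 6


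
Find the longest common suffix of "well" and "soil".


Word 1: "well"
Word 2: "soil"
Comparing from end:
  Pos -1: 'l' == 'l'
  Pos -2: 'l' != 'i' (stop)
LCS = "l" (length 1)


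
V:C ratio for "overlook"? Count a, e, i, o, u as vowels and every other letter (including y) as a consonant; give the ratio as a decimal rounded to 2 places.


Word: "overlook"
Vowels (a,e,i,o,u): 4
Consonants: 4
Ratio = 4/4
= 1.00


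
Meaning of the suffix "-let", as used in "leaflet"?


Suffix: -let
Example: leaflet (leaf + -let)
Meaning = small


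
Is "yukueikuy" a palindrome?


Word: "yukueikuy"
Reversed: "yukieukuy"
Forward == Backward? yukueikuy != yukieukuy
Palindrome = No


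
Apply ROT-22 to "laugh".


Word: "laugh"
Shift: 22
Each letter → (letter + shift) mod 26:
  'l' (11) + 22 = 7 → 'h'
  'a' (0) + 22 = 22 → 'w'
  'u' (20) + 22 = 16 → 'q'
  'g' (6) + 22 = 2 → 'c'
  'h' (7) + 22 = 3 → 'd'
Result = "hwqcd"


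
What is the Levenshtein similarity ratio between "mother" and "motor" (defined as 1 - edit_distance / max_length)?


Word 1: "mother" (length 6)
Word 2: "motor" (length 5)
One optimal edit sequence:
  1. keep 'm'
  2. keep 'o'
  3. keep 't'
  4. delete 'h'  (+1)
  5. substitute 'e' -> 'o'  (+1)
  6. keep 'r'
Edit distance = 2
Max length = max(6, 5) = 6
Similarity = 1 - 2/6
= 0.6667


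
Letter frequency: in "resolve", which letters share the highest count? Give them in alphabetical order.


Word: "resolve"
Letter counts:
  'e': 2
  'l': 1
  'o': 1
  'r': 1
  's': 1
  'v': 1
Maximum count = 2
Most frequent = 'e' (2 times each)


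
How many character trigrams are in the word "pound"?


Word: "pound" (length 5)
Number of 3-grams = length - 3 + 1 = 5 - 3 + 1
= 3


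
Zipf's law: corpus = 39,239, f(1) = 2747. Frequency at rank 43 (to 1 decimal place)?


Zipf's law: f(r) = f(1) / r
f(1) = 2747
f(43) = 2747 / 43
= 63.9 occurrences


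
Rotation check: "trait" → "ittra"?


Word: "trait", Candidate: "ittra"
Method: check if candidate is substring of word+word
"traittrait" contains "ittra"? Yes
Is rotation = Yes


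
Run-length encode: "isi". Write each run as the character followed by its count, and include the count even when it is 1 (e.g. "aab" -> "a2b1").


String: "isi"
Scanning for consecutive runs:
  'i' x 1
  's' x 1
  'i' x 1
RLE = "i1s1i1"


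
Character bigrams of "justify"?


Word: "justify" (length 7)
Number of bigrams = 7 - 2 + 1 = 6
  Position 0: "ju"
  Position 1: "us"
  Position 2: "st"
  Position 3: "ti"
  Position 4: "if"
  Position 5: "fy"
Bigrams = "ju", "us", "st", "ti", "if", "fy"


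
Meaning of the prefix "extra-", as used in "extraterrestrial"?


Prefix: extra-
As in: extraterrestrial -> extra- + terrestrial
Meaning = beyond


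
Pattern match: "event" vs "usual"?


Pattern of "event": [0, 1, 0, 2, 3]
Pattern of "usual": [0, 1, 0, 2, 3]
Patterns match
Same pattern = Yes


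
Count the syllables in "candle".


Word: "candle"
Syllable breakdown: can-dle
Counting: 2 parts
= 2 syllables


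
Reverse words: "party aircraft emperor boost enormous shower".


Original: "party aircraft emperor boost enormous shower"
Words (1..n): party | aircraft | emperor | boost | enormous | shower
Reversed (n..1): shower | enormous | boost | emperor | aircraft | party
Result = "shower enormous boost emperor aircraft party"


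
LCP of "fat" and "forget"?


Word 1: "fat"
Word 2: "forget"
Comparing from start:
  Pos 0: 'f' == 'f'
  Pos 1: 'a' != 'o' (stop)
LCP = "f" (length 1)


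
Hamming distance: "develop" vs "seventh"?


Comparing character by character (same length = 7):
  Pos 0: 'd' vs 's' !=
  Pos 1: 'e' vs 'e' =
  Pos 2: 'v' vs 'v' =
  Pos 3: 'e' vs 'e' =
  Pos 4: 'l' vs 'n' !=
  Pos 5: 'o' vs 't' !=
  Pos 6: 'p' vs 'h' !=
Hamming distance = 4


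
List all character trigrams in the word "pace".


Word: "pace" (length 4)
Number of trigrams = 4 - 3 + 1 = 2
  Position 0: "pac"
  Position 1: "ace"
Trigrams = "pac", "ace"


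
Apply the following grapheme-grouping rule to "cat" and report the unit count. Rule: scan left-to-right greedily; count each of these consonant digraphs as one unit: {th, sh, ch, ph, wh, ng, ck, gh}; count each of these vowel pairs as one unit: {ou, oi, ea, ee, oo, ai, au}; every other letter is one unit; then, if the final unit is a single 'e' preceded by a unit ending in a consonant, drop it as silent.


Word: "cat" (3 letters)
Left-to-right scan:
  (1) 'c' (letter)
  (2) 'a' (letter)
  (3) 't' (letter)
Units from scan: 3
Sound units = 3 units


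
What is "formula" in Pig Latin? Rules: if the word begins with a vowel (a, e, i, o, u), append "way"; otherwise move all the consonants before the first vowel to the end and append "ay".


Word: "formula"
Starts with consonant(s) → move to end, add 'ay'
Consonant cluster: "f"
Pig Latin = "ormulafay"


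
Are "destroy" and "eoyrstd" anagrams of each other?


Word 1: "destroy" → sorted: deorsty
Word 2: "eoyrstd" → sorted: deorsty
Same letters? deorsty == deorsty
Anagram = Yes


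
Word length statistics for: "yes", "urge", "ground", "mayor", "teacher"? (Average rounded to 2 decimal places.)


Lengths: "yes"=3, "urge"=4, "ground"=6, "mayor"=5, "teacher"=7
Sum = 25, Count = 5
Average = 25/5 = 5.00
= avg=5.00, min=3, max=7


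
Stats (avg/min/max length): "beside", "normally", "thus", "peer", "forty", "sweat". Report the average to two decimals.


Lengths: "beside"=6, "normally"=8, "thus"=4, "peer"=4, "forty"=5, "sweat"=5
Sum = 32, Count = 6
Average = 32/6 = 5.33
= avg=5.33, min=4, max=8


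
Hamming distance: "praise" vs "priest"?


Comparing character by character (same length = 6):
  Pos 0: 'p' vs 'p' =
  Pos 1: 'r' vs 'r' =
  Pos 2: 'a' vs 'i' !=
  Pos 3: 'i' vs 'e' !=
  Pos 4: 's' vs 's' =
  Pos 5: 'e' vs 't' !=
Hamming distance = 3


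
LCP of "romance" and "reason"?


Word 1: "romance"
Word 2: "reason"
Comparing from start:
  Pos 0: 'r' == 'r'
  Pos 1: 'o' != 'e' (stop)
LCP = "r" (length 1)


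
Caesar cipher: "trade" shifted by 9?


Word: "trade"
Shift: 9
Each letter → (letter + shift) mod 26:
  't' (19) + 9 = 2 → 'c'
  'r' (17) + 9 = 0 → 'a'
  'a' (0) + 9 = 9 → 'j'
  'd' (3) + 9 = 12 → 'm'
  'e' (4) + 9 = 13 → 'n'
Result = "cajmn"


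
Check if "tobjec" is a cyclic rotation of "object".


Word: "object", Candidate: "tobjec"
Method: check if candidate is substring of word+word
"objectobject" contains "tobjec"? Yes
Is rotation = Yes


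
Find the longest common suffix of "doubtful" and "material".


Word 1: "doubtful"
Word 2: "material"
Comparing from end:
  Pos -1: 'l' == 'l'
  Pos -2: 'u' != 'a' (stop)
LCS = "l" (length 1)


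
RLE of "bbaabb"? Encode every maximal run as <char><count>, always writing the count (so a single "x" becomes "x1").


String: "bbaabb"
Scanning for consecutive runs:
  'b' x 2
  'a' x 2
  'b' x 2
RLE = "b2a2b2"


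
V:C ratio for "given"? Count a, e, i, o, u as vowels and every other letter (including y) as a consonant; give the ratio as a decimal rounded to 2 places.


Word: "given"
Vowels (a,e,i,o,u): 2
Consonants: 3
Ratio = 2/3
= 0.67


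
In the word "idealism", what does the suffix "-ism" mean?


Suffix: -ism
Example: idealism (ideal + -ism)
Meaning = belief / practice


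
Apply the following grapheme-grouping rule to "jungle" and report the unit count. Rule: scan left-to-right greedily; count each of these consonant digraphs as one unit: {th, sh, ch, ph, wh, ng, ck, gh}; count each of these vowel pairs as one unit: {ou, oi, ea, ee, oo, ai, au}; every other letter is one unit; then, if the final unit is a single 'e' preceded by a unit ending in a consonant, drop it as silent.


Word: "jungle" (6 letters)
Left-to-right scan:
  1. 'j' (letter)
  2. 'u' (letter)
  3. 'ng' (digraph)
  4. 'l' (letter)
  5. 'e' (letter)
Units from scan: 5
Final unit is 'e' after a consonant -> drop as silent (-1)
Sound units = 4 units


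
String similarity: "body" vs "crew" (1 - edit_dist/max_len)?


Word 1: "body" (length 4)
Word 2: "crew" (length 4)
One optimal edit sequence:
  1. substitute 'b' -> 'c'  (+1)
  2. substitute 'o' -> 'r'  (+1)
  3. substitute 'd' -> 'e'  (+1)
  4. substitute 'y' -> 'w'  (+1)
Edit distance = 4
Max length = max(4, 4) = 4
Similarity = 1 - 4/4
= 0.0000


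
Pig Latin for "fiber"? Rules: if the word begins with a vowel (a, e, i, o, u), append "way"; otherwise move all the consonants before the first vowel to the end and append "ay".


Word: "fiber"
Starts with consonant(s) → move to end, add 'ay'
Consonant cluster: "f"
Pig Latin = "iberfay"


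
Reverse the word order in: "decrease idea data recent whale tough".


Original: "decrease idea data recent whale tough"
Words (1..n): decrease | idea | data | recent | whale | tough
Reversed (n..1): tough | whale | recent | data | idea | decrease
Result = "tough whale recent data idea decrease"


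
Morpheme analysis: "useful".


Word: "useful"
Morphemes: use + -ful
Each morpheme carries meaning
= 2 morphemes


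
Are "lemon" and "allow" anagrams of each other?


Word 1: "lemon" → sorted: elmno
Word 2: "allow" → sorted: allow
Same letters? elmno != allow
Anagram = No


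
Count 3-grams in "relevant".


Word: "relevant" (length 8)
Number of 3-grams = length - 3 + 1 = 8 - 3 + 1
= 6


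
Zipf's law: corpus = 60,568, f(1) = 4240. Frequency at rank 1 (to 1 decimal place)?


Zipf's law: f(r) = f(1) / r
f(1) = 4240
f(1) = 4240 / 1
= 4240.0 occurrences


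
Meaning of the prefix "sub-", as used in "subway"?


Prefix: sub-
As in: subway -> sub- + way
Meaning = under / below


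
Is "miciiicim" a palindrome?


Word: "miciiicim"
Reversed: "miciiicim"
Forward == Backward? miciiicim == miciiicim
Palindrome = Yes


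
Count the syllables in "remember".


Word: "remember"
Syllable breakdown: re-mem-ber
Counting: 3 parts
= 3 syllables


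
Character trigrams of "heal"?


Word: "heal" (length 4)
Number of trigrams = 4 - 3 + 1 = 2
  Position 0: "hea"
  Position 1: "eal"
Trigrams = "hea", "eal"


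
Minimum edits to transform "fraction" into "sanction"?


Word 1: "fraction" (length 8)
Word 2: "sanction" (length 8)
One optimal edit sequence (insert/delete/substitute each cost 1):
  1. substitute 'f' -> 's'  (+1)
  2. substitute 'r' -> 'a'  (+1)
  3. substitute 'a' -> 'n'  (+1)
  4. keep 'c'
  5. keep 't'
  6. keep 'i'
  7. keep 'o'
  8. keep 'n'
Total edit operations: 3
Edit distance = 3


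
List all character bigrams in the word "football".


Word: "football" (length 8)
Number of bigrams = 8 - 2 + 1 = 7
  Position 0: "fo"
  Position 1: "oo"
  Position 2: "ot"
  Position 3: "tb"
  Position 4: "ba"
  Position 5: "al"
  Position 6: "ll"
Bigrams = "fo", "oo", "ot", "tb", "ba", "al", "ll"


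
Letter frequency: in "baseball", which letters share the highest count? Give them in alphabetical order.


Word: "baseball"
Letter counts:
  'a': 2
  'b': 2
  'e': 1
  'l': 2
  's': 1
Maximum count = 2
Most frequent = 'a', 'b', 'l' (2 times each)


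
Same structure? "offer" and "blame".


Pattern of "offer": [0, 1, 1, 2, 3]
Pattern of "blame": [0, 1, 2, 3, 4]
Patterns do not match
Same pattern = No


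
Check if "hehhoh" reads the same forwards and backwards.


Word: "hehhoh"
Reversed: "hohheh"
Forward == Backward? hehhoh != hohheh
Palindrome = No


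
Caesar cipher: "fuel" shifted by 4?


Word: "fuel"
Shift: 4
Each letter → (letter + shift) mod 26:
  'f' (5) + 4 = 9 → 'j'
  'u' (20) + 4 = 24 → 'y'
  'e' (4) + 4 = 8 → 'i'
  'l' (11) + 4 = 15 → 'p'
Result = "jyip"


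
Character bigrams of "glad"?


Word: "glad" (length 4)
Number of bigrams = 4 - 2 + 1 = 3
  Position 0: "gl"
  Position 1: "la"
  Position 2: "ad"
Bigrams = "gl", "la", "ad"


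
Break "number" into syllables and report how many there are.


Word: "number"
Syllable breakdown: num | ber
Counting: 2 parts
= 2 syllables


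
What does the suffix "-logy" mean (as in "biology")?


Suffix: -logy
Example: biology (bio- + -logy)
Meaning = study of


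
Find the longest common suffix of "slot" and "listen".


Word 1: "slot"
Word 2: "listen"
Comparing from end:
  Pos -1: 't' != 'n' (stop)
LCS = "" (length 0)


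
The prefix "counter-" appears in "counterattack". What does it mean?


Prefix: counter-
Example: counterattack = counter- + attack
Meaning = against / opposite


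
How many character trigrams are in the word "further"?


Word: "further" (length 7)
Number of 3-grams = length - 3 + 1 = 7 - 3 + 1
= 5


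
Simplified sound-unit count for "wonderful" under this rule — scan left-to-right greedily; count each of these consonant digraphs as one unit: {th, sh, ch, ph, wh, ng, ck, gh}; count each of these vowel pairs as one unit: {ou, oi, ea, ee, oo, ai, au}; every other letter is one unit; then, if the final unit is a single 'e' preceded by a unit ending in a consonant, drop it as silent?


Word: "wonderful" (9 letters)
Left-to-right scan:
  [1] 'w' (letter)
  [2] 'o' (letter)
  [3] 'n' (letter)
  [4] 'd' (letter)
  [5] 'e' (letter)
  [6] 'r' (letter)
  [7] 'f' (letter)
  [8] 'u' (letter)
  [9] 'l' (letter)
Units from scan: 9
Sound units = 9 units


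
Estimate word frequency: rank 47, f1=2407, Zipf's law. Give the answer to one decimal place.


Zipf's law: f(r) = f(1) / r
f(1) = 2407
f(47) = 2407 / 47
= 51.2 occurrences


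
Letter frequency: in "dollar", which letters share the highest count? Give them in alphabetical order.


Word: "dollar"
Letter counts:
  'a': 1
  'd': 1
  'l': 2
  'o': 1
  'r': 1
Maximum count = 2
Most frequent = 'l' (2 times each)


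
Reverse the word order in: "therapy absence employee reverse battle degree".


Original: "therapy absence employee reverse battle degree"
Words (1..n): therapy | absence | employee | reverse | battle | degree
Reversed (n..1): degree | battle | reverse | employee | absence | therapy
Result = "degree battle reverse employee absence therapy"


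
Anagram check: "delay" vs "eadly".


Word 1: "delay" → sorted: adely
Word 2: "eadly" → sorted: adely
Same letters? adely == adely
Anagram = Yes


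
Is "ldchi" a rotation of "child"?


Word: "child", Candidate: "ldchi"
Method: check if candidate is substring of word+word
"childchild" contains "ldchi"? Yes
Is rotation = Yes


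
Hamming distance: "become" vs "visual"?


Comparing character by character (same length = 6):
  Pos 0: 'b' vs 'v' !=
  Pos 1: 'e' vs 'i' !=
  Pos 2: 'c' vs 's' !=
  Pos 3: 'o' vs 'u' !=
  Pos 4: 'm' vs 'a' !=
  Pos 5: 'e' vs 'l' !=
Hamming distance = 6


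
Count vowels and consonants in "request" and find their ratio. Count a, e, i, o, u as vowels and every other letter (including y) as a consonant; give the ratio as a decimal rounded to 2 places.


Word: "request"
Vowels (a,e,i,o,u): 3
Consonants: 4
Ratio = 3/4
= 0.75


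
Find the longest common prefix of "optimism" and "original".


Word 1: "optimism"
Word 2: "original"
Comparing from start:
  Pos 0: 'o' == 'o'
  Pos 1: 'p' != 'r' (stop)
LCP = "o" (length 1)


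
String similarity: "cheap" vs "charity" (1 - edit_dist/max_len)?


Word 1: "cheap" (length 5)
Word 2: "charity" (length 7)
One optimal edit sequence:
  1. keep 'c'
  2. keep 'h'
  3. insert 'a'  (+1)
  4. insert 'r'  (+1)
  5. substitute 'e' -> 'i'  (+1)
  6. substitute 'a' -> 't'  (+1)
  7. substitute 'p' -> 'y'  (+1)
Edit distance = 5
Max length = max(5, 7) = 7
Similarity = 1 - 5/7
= 0.2857


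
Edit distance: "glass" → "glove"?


Word 1: "glass" (length 5)
Word 2: "glove" (length 5)
One optimal edit sequence (insert/delete/substitute each cost 1):
  1. keep 'g'
  2. keep 'l'
  3. substitute 'a' -> 'o'  (+1)
  4. substitute 's' -> 'v'  (+1)
  5. substitute 's' -> 'e'  (+1)
Total edit operations: 3
Edit distance = 3


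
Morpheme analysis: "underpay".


Word: "underpay"
Morphemes: under- | pay
Each morpheme carries meaning
= 2 morphemes


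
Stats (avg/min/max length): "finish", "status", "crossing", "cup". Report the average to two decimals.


Lengths: "finish"=6, "status"=6, "crossing"=8, "cup"=3
Sum = 23, Count = 4
Average = 23/4 = 5.75
= avg=5.75, min=3, max=8


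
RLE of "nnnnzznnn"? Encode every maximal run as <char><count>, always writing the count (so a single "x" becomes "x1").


String: "nnnnzznnn"
Scanning for consecutive runs:
  'n' x 4
  'z' x 2
  'n' x 3
RLE = "n4z2n3"


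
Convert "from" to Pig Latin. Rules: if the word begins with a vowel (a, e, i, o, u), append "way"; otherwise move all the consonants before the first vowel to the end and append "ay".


Word: "from"
Starts with consonant(s) → move to end, add 'ay'
Consonant cluster: "fr"
Pig Latin = "omfray"
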